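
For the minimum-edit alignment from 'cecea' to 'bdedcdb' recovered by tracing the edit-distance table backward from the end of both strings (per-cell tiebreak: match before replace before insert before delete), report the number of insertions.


Edit distance = 5. Backtracking from cell (5, 7) with preference match > replace > insert > delete,
then listing the resulting alignment 'cecea' -> 'bdedcdb' left to right:
  Step 1: insert 'b' [insertion #1]
  Step 2: replace c->d
  Step 3: keep 'e'
  Step 4: insert 'd' [insertion #2]
  Step 5: keep 'c'
  Step 6: replace e->d
  Step 7: replace a->b
Total insertions: 2

2


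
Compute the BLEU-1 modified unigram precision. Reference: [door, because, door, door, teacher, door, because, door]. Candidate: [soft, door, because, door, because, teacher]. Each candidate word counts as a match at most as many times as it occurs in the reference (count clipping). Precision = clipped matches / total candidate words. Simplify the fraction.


Reference word counts: {'because': 2, 'door': 5, 'teacher': 1}
Checking each candidate word (with clipping):
  'soft' -> not in reference -> no match (matches: 0)
  'door' -> in reference (ref count 5, used 1/5) -> match (matches: 1)
  'because' -> in reference (ref count 2, used 1/2) -> match (matches: 2)
  'door' -> in reference (ref count 5, used 2/5) -> match (matches: 3)
  'because' -> in reference (ref count 2, used 2/2) -> match (matches: 4)
  'teacher' -> in reference (ref count 1, used 1/1) -> match (matches: 5)
Clipped matches: 5, Candidate length: 6
Precision = 5/6

5/6


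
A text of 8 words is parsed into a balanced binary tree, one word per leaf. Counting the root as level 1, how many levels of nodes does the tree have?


In a balanced binary tree with n leaves the deepest leaf is ceil(log2(n)) edges below the root,
so counting node levels inclusive of root and leaves gives ceil(log2(n)) + 1 levels.
log2(8) = 3.0000
ceil(3.0000) = 3
levels = 3 + 1 = 4

4


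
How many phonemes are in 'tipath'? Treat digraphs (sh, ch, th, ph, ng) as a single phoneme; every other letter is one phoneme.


Parsing 'tipath' greedily, digraphs first:
  't' -> consonant phoneme (phonemes so far: 1)
  'i' -> vowel phoneme (phonemes so far: 2)
  'p' -> consonant phoneme (phonemes so far: 3)
  'a' -> vowel phoneme (phonemes so far: 4)
  'th' -> digraph (1 consonant phoneme) (phonemes so far: 5)
Total phonemes: 5

5


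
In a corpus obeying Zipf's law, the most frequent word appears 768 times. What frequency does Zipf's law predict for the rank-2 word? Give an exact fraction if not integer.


Zipf's law: freq(rank) = f1 / rank
f1 = 768, rank = 2
freq = 768 / 2
= 384

384


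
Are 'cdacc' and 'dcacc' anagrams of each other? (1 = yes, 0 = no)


Sort characters of 'cdacc': 'acccd'
Sort characters of 'dcacc': 'acccd'
Sorted forms match -> they ARE anagrams
Result: 1

1


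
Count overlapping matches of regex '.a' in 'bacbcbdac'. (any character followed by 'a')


Pattern: .a means any character followed by 'a'.
Scanning 'bacbcbdac' position-by-position:
  Pos 0: window 'ba' -> MATCH
  Pos 1: window 'ac' -> no
  Pos 2: window 'cb' -> no
  Pos 3: window 'bc' -> no
  Pos 4: window 'cb' -> no
  Pos 5: window 'bd' -> no
  Pos 6: window 'da' -> MATCH
  Pos 7: window 'ac' -> no
  Pos 8: window 'c' -> no
Total matches: 2

2


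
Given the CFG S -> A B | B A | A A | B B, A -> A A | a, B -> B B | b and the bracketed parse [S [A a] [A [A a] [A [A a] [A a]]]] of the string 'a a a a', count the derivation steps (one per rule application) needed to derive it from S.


Every bracketed nonterminal node [X ...] in the tree is produced by exactly one rule application.
Reading the tree off as a leftmost derivation:
  Step 1: S  =>  A A   (applied S -> A A)
  Step 2: A A  =>  a A   (applied A -> a)
  Step 3: a A  =>  a A A   (applied A -> A A)
  Step 4: a A A  =>  a a A   (applied A -> a)
  Step 5: a a A  =>  a a A A   (applied A -> A A)
  Step 6: a a A A  =>  a a a A   (applied A -> a)
  Step 7: a a a A  =>  a a a a   (applied A -> a)
Final yield: a a a a
Total rewrite steps: 7

7


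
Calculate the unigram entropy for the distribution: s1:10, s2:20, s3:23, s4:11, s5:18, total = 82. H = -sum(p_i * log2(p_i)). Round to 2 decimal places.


Computing entropy H = -sum(p_i * log2(p_i)):
  s1: p = 10/82 = 0.1220, -p*log2(p) = 0.3702
  s2: p = 20/82 = 0.2439, -p*log2(p) = 0.4965
  s3: p = 23/82 = 0.2805, -p*log2(p) = 0.5144
  s4: p = 11/82 = 0.1341, -p*log2(p) = 0.3888
  s5: p = 18/82 = 0.2195, -p*log2(p) = 0.4802
H = sum of terms = 2.2501
Rounded to 2 decimals: 2.25

2.25


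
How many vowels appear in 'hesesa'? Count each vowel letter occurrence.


Scanning each character of 'hesesa':
  Position 1: 'h' -> consonant (running count: 0)
  Position 2: 'e' -> vowel (running count: 1)
  Position 3: 's' -> consonant (running count: 1)
  Position 4: 'e' -> vowel (running count: 2)
  Position 5: 's' -> consonant (running count: 2)
  Position 6: 'a' -> vowel (running count: 3)
Total vowels: 3

3


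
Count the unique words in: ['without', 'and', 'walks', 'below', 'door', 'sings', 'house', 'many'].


Listing all tokens and tracking unique types:
  Token 1: 'without' -> NEW (unique so far: 1)
  Token 2: 'and' -> NEW (unique so far: 2)
  Token 3: 'walks' -> NEW (unique so far: 3)
  Token 4: 'below' -> NEW (unique so far: 4)
  Token 5: 'door' -> NEW (unique so far: 5)
  Token 6: 'sings' -> NEW (unique so far: 6)
  Token 7: 'house' -> NEW (unique so far: 7)
  Token 8: 'many' -> NEW (unique so far: 8)
Unique types: ('and', 'below', 'door', 'house', 'many', 'sings', 'walks', 'without')
Vocabulary size: 8

8


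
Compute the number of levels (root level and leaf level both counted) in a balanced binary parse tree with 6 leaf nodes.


In a balanced binary tree with n leaves the deepest leaf is ceil(log2(n)) edges below the root,
so counting node levels inclusive of root and leaves gives ceil(log2(n)) + 1 levels.
log2(6) = 2.5850
ceil(2.5850) = 3
levels = 3 + 1 = 4

4


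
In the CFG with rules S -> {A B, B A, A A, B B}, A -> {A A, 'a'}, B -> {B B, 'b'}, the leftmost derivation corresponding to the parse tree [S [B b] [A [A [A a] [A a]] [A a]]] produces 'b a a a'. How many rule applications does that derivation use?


Every bracketed nonterminal node [X ...] in the tree is produced by exactly one rule application.
Reading the tree off as a leftmost derivation:
  Step 1: S  =>  B A   (applied S -> B A)
  Step 2: B A  =>  b A   (applied B -> b)
  Step 3: b A  =>  b A A   (applied A -> A A)
  Step 4: b A A  =>  b A A A   (applied A -> A A)
  Step 5: b A A A  =>  b a A A   (applied A -> a)
  Step 6: b a A A  =>  b a a A   (applied A -> a)
  Step 7: b a a A  =>  b a a a   (applied A -> a)
Final yield: b a a a
Total rewrite steps: 7

7


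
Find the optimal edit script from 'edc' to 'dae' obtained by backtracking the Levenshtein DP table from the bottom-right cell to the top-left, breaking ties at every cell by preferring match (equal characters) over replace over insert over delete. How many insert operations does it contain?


Edit distance = 3. Backtracking from cell (3, 3) with preference match > replace > insert > delete,
then listing the resulting alignment 'edc' -> 'dae' left to right:
  Step 1: replace e->d
  Step 2: replace d->a
  Step 3: replace c->e
Total insertions: 0

0


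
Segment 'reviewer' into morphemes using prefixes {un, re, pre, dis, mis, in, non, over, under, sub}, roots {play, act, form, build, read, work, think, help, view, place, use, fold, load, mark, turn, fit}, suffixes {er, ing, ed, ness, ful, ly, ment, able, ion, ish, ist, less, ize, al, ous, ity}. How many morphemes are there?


Segmenting 'reviewer' against the inventory:
  're' -> prefix (morpheme 1)
  'view' -> root (morpheme 2)
  'er' -> suffix (morpheme 3)
Total morphemes: 3

3


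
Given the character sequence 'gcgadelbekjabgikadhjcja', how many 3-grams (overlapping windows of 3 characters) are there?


String 'gcgadelbekjabgikadhjcja' has length L = 23.
Number of overlapping n-grams = L - n + 1
Substituting: 23 - 3 + 1 = 21

21


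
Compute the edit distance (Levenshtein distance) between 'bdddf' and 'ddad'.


Building DP table for s1='bdddf' (len 5) and s2='ddad' (len 4):
       d  d  a  d
    0  1  2  3  4
  b 1  1  2  3  4
  d 2  1  1  2  3
  d 3  2  1  2  2
  d 4  3  2  2  2
  f 5  4  3  3  3
Edit distance = dp[5][4] = 3

3


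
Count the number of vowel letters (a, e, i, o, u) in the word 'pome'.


Scanning each character of 'pome':
  Position 1: 'p' -> consonant (running count: 0)
  Position 2: 'o' -> vowel (running count: 1)
  Position 3: 'm' -> consonant (running count: 1)
  Position 4: 'e' -> vowel (running count: 2)
Total vowels: 2

2


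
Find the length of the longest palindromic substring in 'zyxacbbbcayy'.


Scanning 'zyxacbbbcayy' for palindromic substrings.
Substring at positions 3-9: 'acbbbca'.
Check: reverse('acbbbca') = 'acbbbca' -> palindrome confirmed.
Neighbouring characters ('x' / 'y') break symmetry, so it cannot extend further.
No longer palindromic substring exists; longest length = 7

7


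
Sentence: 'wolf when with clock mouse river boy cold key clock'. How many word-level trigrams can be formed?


Word trigrams from [10] words:
  Trigram 1: (wolf when with)
  Trigram 2: (when with clock)
  Trigram 3: (with clock mouse)
  Trigram 4: (clock mouse river)
  Trigram 5: (mouse river boy)
  Trigram 6: (river boy cold)
  Trigram 7: (boy cold key)
  Trigram 8: (cold key clock)
Total word trigrams: 10 - 2 = 8

8


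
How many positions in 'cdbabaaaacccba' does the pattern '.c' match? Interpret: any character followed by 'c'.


Pattern: .c means any character followed by 'c'.
Scanning 'cdbabaaaacccba' position-by-position:
  Pos 0: window 'cd' -> no
  Pos 1: window 'db' -> no
  Pos 2: window 'ba' -> no
  Pos 3: window 'ab' -> no
  Pos 4: window 'ba' -> no
  Pos 5: window 'aa' -> no
  Pos 6: window 'aa' -> no
  Pos 7: window 'aa' -> no
  Pos 8: window 'ac' -> MATCH
  Pos 9: window 'cc' -> MATCH
  Pos 10: window 'cc' -> MATCH
  Pos 11: window 'cb' -> no
  Pos 12: window 'ba' -> no
  Pos 13: window 'a' -> no
Total matches: 3

3


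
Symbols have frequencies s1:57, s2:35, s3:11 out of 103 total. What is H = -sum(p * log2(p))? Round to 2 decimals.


Computing entropy H = -sum(p_i * log2(p_i)):
  s1: p = 57/103 = 0.5534, -p*log2(p) = 0.4724
  s2: p = 35/103 = 0.3398, -p*log2(p) = 0.5292
  s3: p = 11/103 = 0.1068, -p*log2(p) = 0.3446
H = sum of terms = 1.3462
Rounded to 2 decimals: 1.35

1.35


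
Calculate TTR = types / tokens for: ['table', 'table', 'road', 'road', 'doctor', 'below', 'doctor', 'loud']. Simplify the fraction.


Tokens: 8
Unique types: ('below', 'doctor', 'loud', 'road', 'table') = 5
TTR = 5/8
Already in lowest terms.

5/8


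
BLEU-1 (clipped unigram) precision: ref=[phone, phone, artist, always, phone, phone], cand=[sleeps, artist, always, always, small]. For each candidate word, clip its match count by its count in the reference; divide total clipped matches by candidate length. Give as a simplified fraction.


Reference word counts: {'always': 1, 'artist': 1, 'phone': 4}
Checking each candidate word (with clipping):
  'sleeps' -> not in reference -> no match (matches: 0)
  'artist' -> in reference (ref count 1, used 1/1) -> match (matches: 1)
  'always' -> in reference (ref count 1, used 1/1) -> match (matches: 2)
  'always' -> ref count 1 already used up (1/1) -> clipped, no match (matches: 2)
  'small' -> not in reference -> no match (matches: 2)
Clipped matches: 2, Candidate length: 5
Precision = 2/5

2/5


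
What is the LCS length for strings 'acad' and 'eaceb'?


DP table for LCS of 'acad' and 'eaceb':
       e  a  c  e  b
    0  0  0  0  0  0
  a 0  0  1  1  1  1
  c 0  0  1  2  2  2
  a 0  0  1  2  2  2
  d 0  0  1  2  2  2
LCS: 'ac'
LCS length = 2

2


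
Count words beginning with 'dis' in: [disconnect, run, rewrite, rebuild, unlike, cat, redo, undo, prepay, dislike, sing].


Checking each word for prefix 'dis':
  'disconnect' -> YES, starts with 'dis' (count: 1)
  'run' -> no (count: 1)
  'rewrite' -> no (count: 1)
  'rebuild' -> no (count: 1)
  'unlike' -> no (count: 1)
  'cat' -> no (count: 1)
  'redo' -> no (count: 1)
  'undo' -> no (count: 1)
  'prepay' -> no (count: 1)
  'dislike' -> YES, starts with 'dis' (count: 2)
  'sing' -> no (count: 2)
Total with prefix 'dis': 2

2


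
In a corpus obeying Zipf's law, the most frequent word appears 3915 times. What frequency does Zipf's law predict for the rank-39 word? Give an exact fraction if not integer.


Zipf's law: freq(rank) = f1 / rank
f1 = 3915, rank = 39
freq = 3915 / 39
GCD(3915, 39) = 3
Simplified: 1305/13

1305/13


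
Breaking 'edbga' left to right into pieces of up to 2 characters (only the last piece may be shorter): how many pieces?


'edbga' has 5 characters.
Chunking with max size 2:
  Chunk 1: 'ed' (positions 0-1)
  Chunk 2: 'bg' (positions 2-3)
  Chunk 3: 'a' (positions 4-4)
Total chunks: ceil(5 / 2) = 3

3


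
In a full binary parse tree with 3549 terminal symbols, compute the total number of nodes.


Leaf nodes (terminals): 3549
Internal nodes = n - 1 = 3549 - 1 = 3548
Total = leaves + internal = 3549 + 3548 = 7097

7097


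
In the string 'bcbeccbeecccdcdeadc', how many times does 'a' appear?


Scanning 'bcbeccbeecccdcdeadc' for 'a':
  Position 16: 'a' -> MATCH (count: 1)
Total occurrences of 'a': 1

1


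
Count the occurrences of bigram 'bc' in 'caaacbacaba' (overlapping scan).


Scanning 'caaacbacaba' for bigram 'bc':
  Position 0: 'ca' -> no
  Position 1: 'aa' -> no
  Position 2: 'aa' -> no
  Position 3: 'ac' -> no
  Position 4: 'cb' -> no
  Position 5: 'ba' -> no
  Position 6: 'ac' -> no
  Position 7: 'ca' -> no
  Position 8: 'ab' -> no
  Position 9: 'ba' -> no
Total matches: 0

0


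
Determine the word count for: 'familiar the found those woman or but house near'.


Counting words by splitting on spaces:
  Word 1: 'familiar'
  Word 2: 'the'
  Word 3: 'found'
  Word 4: 'those'
  Word 5: 'woman'
  Word 6: 'or'
  Word 7: 'but'
  Word 8: 'house'
  Word 9: 'near'
Total words: 9

9


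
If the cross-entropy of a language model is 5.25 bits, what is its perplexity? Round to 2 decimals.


Perplexity formula: PP = 2^H
H = 5.25
PP = 2^5.25
Decompose: 2^5.25 = 2^5 * 2^0.25
2^5 = 32, 2^0.25 ~ 1.1892071
PP ~ 32 * 1.1892071 = 38.0546272
Rounded to 2 decimals: 38.05

38.05


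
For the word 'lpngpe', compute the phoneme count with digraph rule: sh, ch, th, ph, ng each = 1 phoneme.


Parsing 'lpngpe' greedily, digraphs first:
  'l' -> consonant phoneme (phonemes so far: 1)
  'p' -> consonant phoneme (phonemes so far: 2)
  'ng' -> digraph (1 consonant phoneme) (phonemes so far: 3)
  'p' -> consonant phoneme (phonemes so far: 4)
  'e' -> vowel phoneme (phonemes so far: 5)
Total phonemes: 5

5


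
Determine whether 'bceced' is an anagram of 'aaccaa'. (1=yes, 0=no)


Sort characters of 'bceced': 'bccdee'
Sort characters of 'aaccaa': 'aaaacc'
Sorted forms differ -> they are NOT anagrams
Result: 0

0


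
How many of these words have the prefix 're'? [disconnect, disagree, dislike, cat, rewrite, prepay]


Checking each word for prefix 're':
  'disconnect' -> no (count: 0)
  'disagree' -> no (count: 0)
  'dislike' -> no (count: 0)
  'cat' -> no (count: 0)
  'rewrite' -> YES, starts with 're' (count: 1)
  'prepay' -> no (count: 1)
Total with prefix 're': 1

1


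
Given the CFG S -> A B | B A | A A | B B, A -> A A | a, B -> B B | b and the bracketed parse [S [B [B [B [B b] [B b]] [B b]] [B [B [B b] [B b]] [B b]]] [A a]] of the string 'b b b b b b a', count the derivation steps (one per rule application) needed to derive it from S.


Every bracketed nonterminal node [X ...] in the tree is produced by exactly one rule application.
Reading the tree off as a leftmost derivation:
  Step 1: S  =>  B A   (applied S -> B A)
  Step 2: B A  =>  B B A   (applied B -> B B)
  Step 3: B B A  =>  B B B A   (applied B -> B B)
  Step 4: B B B A  =>  B B B B A   (applied B -> B B)
  Step 5: B B B B A  =>  b B B B A   (applied B -> b)
  Step 6: b B B B A  =>  b b B B A   (applied B -> b)
  Step 7: b b B B A  =>  b b b B A   (applied B -> b)
  Step 8: b b b B A  =>  b b b B B A   (applied B -> B B)
  Step 9: b b b B B A  =>  b b b B B B A   (applied B -> B B)
  Step 10: b b b B B B A  =>  b b b b B B A   (applied B -> b)
  Step 11: b b b b B B A  =>  b b b b b B A   (applied B -> b)
  Step 12: b b b b b B A  =>  b b b b b b A   (applied B -> b)
  Step 13: b b b b b b A  =>  b b b b b b a   (applied A -> a)
Final yield: b b b b b b a
Total rewrite steps: 13

13


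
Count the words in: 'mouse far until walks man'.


Counting words by splitting on spaces:
  Word 1: 'mouse'
  Word 2: 'far'
  Word 3: 'until'
  Word 4: 'walks'
  Word 5: 'man'
Total words: 5

5


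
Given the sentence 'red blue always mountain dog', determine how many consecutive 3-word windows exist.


Word trigrams from [5] words:
  Trigram 1: (red blue always)
  Trigram 2: (blue always mountain)
  Trigram 3: (always mountain dog)
Total word trigrams: 5 - 2 = 3

3


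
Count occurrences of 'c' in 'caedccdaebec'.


Scanning 'caedccdaebec' for 'c':
  Position 0: 'c' -> MATCH (count: 1)
  Position 4: 'c' -> MATCH (count: 2)
  Position 5: 'c' -> MATCH (count: 3)
  Position 11: 'c' -> MATCH (count: 4)
Total occurrences of 'c': 4

4


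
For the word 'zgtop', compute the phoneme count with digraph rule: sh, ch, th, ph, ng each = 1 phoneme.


Parsing 'zgtop' greedily, digraphs first:
  'z' -> consonant phoneme (phonemes so far: 1)
  'g' -> consonant phoneme (phonemes so far: 2)
  't' -> consonant phoneme (phonemes so far: 3)
  'o' -> vowel phoneme (phonemes so far: 4)
  'p' -> consonant phoneme (phonemes so far: 5)
Total phonemes: 5

5


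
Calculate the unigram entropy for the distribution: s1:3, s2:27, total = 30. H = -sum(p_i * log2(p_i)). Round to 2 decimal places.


Computing entropy H = -sum(p_i * log2(p_i)):
  s1: p = 3/30 = 0.1000, -p*log2(p) = 0.3322
  s2: p = 27/30 = 0.9000, -p*log2(p) = 0.1368
H = sum of terms = 0.4690
Rounded to 2 decimals: 0.47

0.47


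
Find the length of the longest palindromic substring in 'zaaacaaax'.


Scanning 'zaaacaaax' for palindromic substrings.
Substring at positions 1-7: 'aaacaaa'.
Check: reverse('aaacaaa') = 'aaacaaa' -> palindrome confirmed.
Neighbouring characters ('z' / 'x') break symmetry, so it cannot extend further.
No longer palindromic substring exists; longest length = 7

7


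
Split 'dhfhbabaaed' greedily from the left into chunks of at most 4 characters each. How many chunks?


'dhfhbabaaed' has 11 characters.
Chunking with max size 4:
  Chunk 1: 'dhfh' (positions 0-3)
  Chunk 2: 'baba' (positions 4-7)
  Chunk 3: 'aed' (positions 8-10)
Total chunks: ceil(11 / 4) = 3

3


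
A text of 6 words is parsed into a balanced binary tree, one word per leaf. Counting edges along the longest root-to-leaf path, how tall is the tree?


In a balanced binary tree with n leaves the deepest leaf is ceil(log2(n)) edges below the root.
log2(6) = 2.5850
ceil(2.5850) = 3
height (edges) = 3

3


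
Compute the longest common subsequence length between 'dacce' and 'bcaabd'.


DP table for LCS of 'dacce' and 'bcaabd':
       b  c  a  a  b  d
    0  0  0  0  0  0  0
  d 0  0  0  0  0  0  1
  a 0  0  0  1  1  1  1
  c 0  0  1  1  1  1  1
  c 0  0  1  1  1  1  1
  e 0  0  1  1  1  1  1
LCS: 'd'
LCS length = 1

1


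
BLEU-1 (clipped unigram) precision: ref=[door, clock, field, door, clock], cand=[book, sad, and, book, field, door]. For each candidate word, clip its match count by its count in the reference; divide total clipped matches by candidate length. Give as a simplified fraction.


Reference word counts: {'clock': 2, 'door': 2, 'field': 1}
Checking each candidate word (with clipping):
  'book' -> not in reference -> no match (matches: 0)
  'sad' -> not in reference -> no match (matches: 0)
  'and' -> not in reference -> no match (matches: 0)
  'book' -> not in reference -> no match (matches: 0)
  'field' -> in reference (ref count 1, used 1/1) -> match (matches: 1)
  'door' -> in reference (ref count 2, used 1/2) -> match (matches: 2)
Clipped matches: 2, Candidate length: 6
Precision = 2/6 = 1/3

1/3


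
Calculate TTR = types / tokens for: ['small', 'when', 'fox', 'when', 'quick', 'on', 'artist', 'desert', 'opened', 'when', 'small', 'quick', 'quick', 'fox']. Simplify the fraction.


Tokens: 14
Unique types: ('artist', 'desert', 'fox', 'on', 'opened', 'quick', 'small', 'when') = 8
TTR = 8/14
Simplify: divide both by 2 -> 4/7
TTR = 4/7

4/7


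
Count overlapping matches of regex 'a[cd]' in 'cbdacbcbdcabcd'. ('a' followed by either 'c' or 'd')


Pattern: a[cd] means 'a' followed by either 'c' or 'd'.
Scanning 'cbdacbcbdcabcd' position-by-position:
  Pos 0: window 'cb' -> no
  Pos 1: window 'bd' -> no
  Pos 2: window 'da' -> no
  Pos 3: window 'ac' -> MATCH
  Pos 4: window 'cb' -> no
  Pos 5: window 'bc' -> no
  Pos 6: window 'cb' -> no
  Pos 7: window 'bd' -> no
  Pos 8: window 'dc' -> no
  Pos 9: window 'ca' -> no
  Pos 10: window 'ab' -> no
  Pos 11: window 'bc' -> no
  Pos 12: window 'cd' -> no
  Pos 13: window 'd' -> no
Total matches: 1

1


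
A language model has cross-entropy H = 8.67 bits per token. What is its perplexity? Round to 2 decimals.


Perplexity formula: PP = 2^H
H = 8.67
PP = 2^8.67
Decompose: 2^8.67 = 2^8 * 2^0.67
2^8 = 256, 2^0.67 ~ 1.5910730
PP ~ 256 * 1.5910730 = 407.3146880
Rounded to 2 decimals: 407.31

407.31


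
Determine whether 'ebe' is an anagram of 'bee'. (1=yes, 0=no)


Sort characters of 'ebe': 'bee'
Sort characters of 'bee': 'bee'
Sorted forms match -> they ARE anagrams
Result: 1

1


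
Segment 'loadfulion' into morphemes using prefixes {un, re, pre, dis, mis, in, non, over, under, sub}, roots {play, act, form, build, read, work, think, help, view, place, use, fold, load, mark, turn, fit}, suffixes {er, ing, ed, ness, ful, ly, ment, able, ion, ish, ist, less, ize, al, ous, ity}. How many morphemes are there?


Segmenting 'loadfulion' against the inventory:
  'load' -> root (morpheme 1)
  'ful' -> suffix (morpheme 2)
  'ion' -> suffix (morpheme 3)
Total morphemes: 3

3


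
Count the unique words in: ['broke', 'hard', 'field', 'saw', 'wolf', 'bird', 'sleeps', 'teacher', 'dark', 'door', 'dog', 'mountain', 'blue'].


Listing all tokens and tracking unique types:
  Token 1: 'broke' -> NEW (unique so far: 1)
  Token 2: 'hard' -> NEW (unique so far: 2)
  Token 3: 'field' -> NEW (unique so far: 3)
  Token 4: 'saw' -> NEW (unique so far: 4)
  Token 5: 'wolf' -> NEW (unique so far: 5)
  Token 6: 'bird' -> NEW (unique so far: 6)
  Token 7: 'sleeps' -> NEW (unique so far: 7)
  Token 8: 'teacher' -> NEW (unique so far: 8)
  Token 9: 'dark' -> NEW (unique so far: 9)
  Token 10: 'door' -> NEW (unique so far: 10)
  Token 11: 'dog' -> NEW (unique so far: 11)
  Token 12: 'mountain' -> NEW (unique so far: 12)
  Token 13: 'blue' -> NEW (unique so far: 13)
Unique types: ('bird', 'blue', 'broke', 'dark', 'dog', 'door', 'field', 'hard', 'mountain', 'saw', 'sleeps', 'teacher', 'wolf')
Vocabulary size: 13

13


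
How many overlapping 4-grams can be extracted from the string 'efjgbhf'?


String 'efjgbhf' has length L = 7.
Number of overlapping n-grams = L - n + 1
Substituting: 7 - 4 + 1 = 4

4


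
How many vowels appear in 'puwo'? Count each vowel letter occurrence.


Scanning each character of 'puwo':
  Position 1: 'p' -> consonant (running count: 0)
  Position 2: 'u' -> vowel (running count: 1)
  Position 3: 'w' -> consonant (running count: 1)
  Position 4: 'o' -> vowel (running count: 2)
Total vowels: 2

2


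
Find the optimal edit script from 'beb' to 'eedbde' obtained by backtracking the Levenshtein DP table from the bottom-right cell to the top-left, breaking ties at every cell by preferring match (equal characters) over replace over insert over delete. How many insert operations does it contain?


Edit distance = 4. Backtracking from cell (3, 6) with preference match > replace > insert > delete,
then listing the resulting alignment 'beb' -> 'eedbde' left to right:
  Step 1: replace b->e
  Step 2: keep 'e'
  Step 3: insert 'd' [insertion #1]
  Step 4: keep 'b'
  Step 5: insert 'd' [insertion #2]
  Step 6: insert 'e' [insertion #3]
Total insertions: 3

3


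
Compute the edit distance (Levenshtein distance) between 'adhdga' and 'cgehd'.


Building DP table for s1='adhdga' (len 6) and s2='cgehd' (len 5):
       c  g  e  h  d
    0  1  2  3  4  5
  a 1  1  2  3  4  5
  d 2  2  2  3  4  4
  h 3  3  3  3  3  4
  d 4  4  4  4  4  3
  g 5  5  4  5  5  4
  a 6  6  5  5  6  5
Edit distance = dp[6][5] = 5

5


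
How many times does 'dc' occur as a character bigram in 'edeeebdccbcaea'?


Scanning 'edeeebdccbcaea' for bigram 'dc':
  Position 0: 'ed' -> no
  Position 1: 'de' -> no
  Position 2: 'ee' -> no
  Position 3: 'ee' -> no
  Position 4: 'eb' -> no
  Position 5: 'bd' -> no
  Position 6: 'dc' -> MATCH
  Position 7: 'cc' -> no
  Position 8: 'cb' -> no
  Position 9: 'bc' -> no
  Position 10: 'ca' -> no
  Position 11: 'ae' -> no
  Position 12: 'ea' -> no
Total matches: 1

1


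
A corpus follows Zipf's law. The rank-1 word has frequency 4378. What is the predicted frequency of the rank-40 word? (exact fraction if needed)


Zipf's law: freq(rank) = f1 / rank
f1 = 4378, rank = 40
freq = 4378 / 40
GCD(4378, 40) = 2
Simplified: 2189/20

2189/20


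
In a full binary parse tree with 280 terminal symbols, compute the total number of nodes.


Leaf nodes (terminals): 280
Internal nodes = n - 1 = 280 - 1 = 279
Total = leaves + internal = 280 + 279 = 559

559


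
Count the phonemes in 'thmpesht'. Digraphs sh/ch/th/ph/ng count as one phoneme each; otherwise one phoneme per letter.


Parsing 'thmpesht' greedily, digraphs first:
  'th' -> digraph (1 consonant phoneme) (phonemes so far: 1)
  'm' -> consonant phoneme (phonemes so far: 2)
  'p' -> consonant phoneme (phonemes so far: 3)
  'e' -> vowel phoneme (phonemes so far: 4)
  'sh' -> digraph (1 consonant phoneme) (phonemes so far: 5)
  't' -> consonant phoneme (phonemes so far: 6)
Total phonemes: 6

6


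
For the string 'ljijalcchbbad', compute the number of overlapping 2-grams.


String 'ljijalcchbbad' has length L = 13.
Number of overlapping n-grams = L - n + 1
Substituting: 13 - 2 + 1 = 12

12


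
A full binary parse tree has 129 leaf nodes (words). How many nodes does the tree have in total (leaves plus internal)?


Leaf nodes (terminals): 129
Internal nodes = n - 1 = 129 - 1 = 128
Total = leaves + internal = 129 + 128 = 257

257


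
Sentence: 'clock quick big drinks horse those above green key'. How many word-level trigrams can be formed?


Word trigrams from [9] words:
  Trigram 1: (clock quick big)
  Trigram 2: (quick big drinks)
  Trigram 3: (big drinks horse)
  Trigram 4: (drinks horse those)
  Trigram 5: (horse those above)
  Trigram 6: (those above green)
  Trigram 7: (above green key)
Total word trigrams: 9 - 2 = 7

7


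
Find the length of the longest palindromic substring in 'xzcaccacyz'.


Scanning 'xzcaccacyz' for palindromic substrings.
Substring at positions 2-7: 'caccac'.
Check: reverse('caccac') = 'caccac' -> palindrome confirmed.
Neighbouring characters ('z' / 'y') break symmetry, so it cannot extend further.
No longer palindromic substring exists; longest length = 6

6


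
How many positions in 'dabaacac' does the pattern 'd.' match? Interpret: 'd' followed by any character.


Pattern: d. means 'd' followed by any character.
Scanning 'dabaacac' position-by-position:
  Pos 0: window 'da' -> MATCH
  Pos 1: window 'ab' -> no
  Pos 2: window 'ba' -> no
  Pos 3: window 'aa' -> no
  Pos 4: window 'ac' -> no
  Pos 5: window 'ca' -> no
  Pos 6: window 'ac' -> no
  Pos 7: window 'c' -> no
Total matches: 1

1


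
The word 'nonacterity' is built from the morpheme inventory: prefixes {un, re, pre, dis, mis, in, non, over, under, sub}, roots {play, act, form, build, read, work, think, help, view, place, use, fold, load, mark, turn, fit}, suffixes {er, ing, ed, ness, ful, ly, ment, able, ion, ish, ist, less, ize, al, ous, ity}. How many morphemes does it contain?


Segmenting 'nonacterity' against the inventory:
  'non' -> prefix (morpheme 1)
  'act' -> root (morpheme 2)
  'er' -> suffix (morpheme 3)
  'ity' -> suffix (morpheme 4)
Total morphemes: 4

4


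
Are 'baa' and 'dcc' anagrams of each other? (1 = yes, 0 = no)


Sort characters of 'baa': 'aab'
Sort characters of 'dcc': 'ccd'
Sorted forms differ -> they are NOT anagrams
Result: 0

0


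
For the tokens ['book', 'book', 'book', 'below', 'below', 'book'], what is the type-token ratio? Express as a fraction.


Tokens: 6
Unique types: ('below', 'book') = 2
TTR = 2/6
Simplify: divide both by 2 -> 1/3
TTR = 1/3

1/3


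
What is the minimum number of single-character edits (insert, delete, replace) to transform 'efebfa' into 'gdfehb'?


Building DP table for s1='efebfa' (len 6) and s2='gdfehb' (len 6):
       g  d  f  e  h  b
    0  1  2  3  4  5  6
  e 1  1  2  3  3  4  5
  f 2  2  2  2  3  4  5
  e 3  3  3  3  2  3  4
  b 4  4  4  4  3  3  3
  f 5  5  5  4  4  4  4
  a 6  6  6  5  5  5  5
Edit distance = dp[6][6] = 5

5


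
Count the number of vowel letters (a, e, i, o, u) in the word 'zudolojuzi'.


Scanning each character of 'zudolojuzi':
  Position 1: 'z' -> consonant (running count: 0)
  Position 2: 'u' -> vowel (running count: 1)
  Position 3: 'd' -> consonant (running count: 1)
  Position 4: 'o' -> vowel (running count: 2)
  Position 5: 'l' -> consonant (running count: 2)
  Position 6: 'o' -> vowel (running count: 3)
  Position 7: 'j' -> consonant (running count: 3)
  Position 8: 'u' -> vowel (running count: 4)
  Position 9: 'z' -> consonant (running count: 4)
  Position 10: 'i' -> vowel (running count: 5)
Total vowels: 5

5


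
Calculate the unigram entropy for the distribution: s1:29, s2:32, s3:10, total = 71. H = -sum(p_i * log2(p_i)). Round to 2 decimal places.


Computing entropy H = -sum(p_i * log2(p_i)):
  s1: p = 29/71 = 0.4085, -p*log2(p) = 0.5276
  s2: p = 32/71 = 0.4507, -p*log2(p) = 0.5182
  s3: p = 10/71 = 0.1408, -p*log2(p) = 0.3983
H = sum of terms = 1.4441
Rounded to 2 decimals: 1.44

1.44


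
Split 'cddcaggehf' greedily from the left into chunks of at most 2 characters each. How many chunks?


'cddcaggehf' has 10 characters.
Chunking with max size 2:
  Chunk 1: 'cd' (positions 0-1)
  Chunk 2: 'dc' (positions 2-3)
  Chunk 3: 'ag' (positions 4-5)
  Chunk 4: 'ge' (positions 6-7)
  Chunk 5: 'hf' (positions 8-9)
Total chunks: ceil(10 / 2) = 5

5


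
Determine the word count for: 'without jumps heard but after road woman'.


Counting words by splitting on spaces:
  Word 1: 'without'
  Word 2: 'jumps'
  Word 3: 'heard'
  Word 4: 'but'
  Word 5: 'after'
  Word 6: 'road'
  Word 7: 'woman'
Total words: 7

7


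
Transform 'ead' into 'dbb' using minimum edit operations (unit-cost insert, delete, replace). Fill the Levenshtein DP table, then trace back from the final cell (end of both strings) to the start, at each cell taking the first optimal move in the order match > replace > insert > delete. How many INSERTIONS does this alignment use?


Edit distance = 3. Backtracking from cell (3, 3) with preference match > replace > insert > delete,
then listing the resulting alignment 'ead' -> 'dbb' left to right:
  Step 1: replace e->d
  Step 2: replace a->b
  Step 3: replace d->b
Total insertions: 0

0


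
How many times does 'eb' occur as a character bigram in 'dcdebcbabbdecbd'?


Scanning 'dcdebcbabbdecbd' for bigram 'eb':
  Position 0: 'dc' -> no
  Position 1: 'cd' -> no
  Position 2: 'de' -> no
  Position 3: 'eb' -> MATCH
  Position 4: 'bc' -> no
  Position 5: 'cb' -> no
  Position 6: 'ba' -> no
  Position 7: 'ab' -> no
  Position 8: 'bb' -> no
  Position 9: 'bd' -> no
  Position 10: 'de' -> no
  Position 11: 'ec' -> no
  Position 12: 'cb' -> no
  Position 13: 'bd' -> no
Total matches: 1

1


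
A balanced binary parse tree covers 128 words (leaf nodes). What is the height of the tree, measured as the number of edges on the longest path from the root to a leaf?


In a balanced binary tree with n leaves the deepest leaf is ceil(log2(n)) edges below the root.
log2(128) = 7.0000
ceil(7.0000) = 7
height (edges) = 7

7


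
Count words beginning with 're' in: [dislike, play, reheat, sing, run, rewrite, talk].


Checking each word for prefix 're':
  'dislike' -> no (count: 0)
  'play' -> no (count: 0)
  'reheat' -> YES, starts with 're' (count: 1)
  'sing' -> no (count: 1)
  'run' -> no (count: 1)
  'rewrite' -> YES, starts with 're' (count: 2)
  'talk' -> no (count: 2)
Total with prefix 're': 2

2


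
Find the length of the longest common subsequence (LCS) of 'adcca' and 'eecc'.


DP table for LCS of 'adcca' and 'eecc':
       e  e  c  c
    0  0  0  0  0
  a 0  0  0  0  0
  d 0  0  0  0  0
  c 0  0  0  1  1
  c 0  0  0  1  2
  a 0  0  0  1  2
LCS: 'cc'
LCS length = 2

2


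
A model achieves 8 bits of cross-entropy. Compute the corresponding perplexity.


Perplexity formula: PP = 2^H
H = 8
PP = 2^8
Steps: 2^1 = 2, 2^2 = 4, 2^3 = 8, 2^4 = 16, 2^5 = 32, 2^6 = 64, 2^7 = 128, 2^8 = 256
PP = 256

256


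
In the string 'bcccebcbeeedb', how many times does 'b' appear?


Scanning 'bcccebcbeeedb' for 'b':
  Position 0: 'b' -> MATCH (count: 1)
  Position 5: 'b' -> MATCH (count: 2)
  Position 7: 'b' -> MATCH (count: 3)
  Position 12: 'b' -> MATCH (count: 4)
Total occurrences of 'b': 4

4


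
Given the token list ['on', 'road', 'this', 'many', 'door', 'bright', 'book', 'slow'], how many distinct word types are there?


Listing all tokens and tracking unique types:
  Token 1: 'on' -> NEW (unique so far: 1)
  Token 2: 'road' -> NEW (unique so far: 2)
  Token 3: 'this' -> NEW (unique so far: 3)
  Token 4: 'many' -> NEW (unique so far: 4)
  Token 5: 'door' -> NEW (unique so far: 5)
  Token 6: 'bright' -> NEW (unique so far: 6)
  Token 7: 'book' -> NEW (unique so far: 7)
  Token 8: 'slow' -> NEW (unique so far: 8)
Unique types: ('book', 'bright', 'door', 'many', 'on', 'road', 'slow', 'this')
Vocabulary size: 8

8


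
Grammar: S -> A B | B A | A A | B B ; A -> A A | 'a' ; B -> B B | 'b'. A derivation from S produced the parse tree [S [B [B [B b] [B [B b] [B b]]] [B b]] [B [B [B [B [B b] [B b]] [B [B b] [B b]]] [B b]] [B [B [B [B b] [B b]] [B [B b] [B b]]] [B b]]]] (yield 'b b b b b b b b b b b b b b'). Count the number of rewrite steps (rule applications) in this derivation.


Every bracketed nonterminal node [X ...] in the tree is produced by exactly one rule application.
Reading the tree off as a leftmost derivation:
  Step 1: S  =>  B B   (applied S -> B B)
  Step 2: B B  =>  B B B   (applied B -> B B)
  Step 3: B B B  =>  B B B B   (applied B -> B B)
  Step 4: B B B B  =>  b B B B   (applied B -> b)
  Step 5: b B B B  =>  b B B B B   (applied B -> B B)
  Step 6: b B B B B  =>  b b B B B   (applied B -> b)
  Step 7: b b B B B  =>  b b b B B   (applied B -> b)
  Step 8: b b b B B  =>  b b b b B   (applied B -> b)
  Step 9: b b b b B  =>  b b b b B B   (applied B -> B B)
  Step 10: b b b b B B  =>  b b b b B B B   (applied B -> B B)
  Step 11: b b b b B B B  =>  b b b b B B B B   (applied B -> B B)
  Step 12: b b b b B B B B  =>  b b b b B B B B B   (applied B -> B B)
  Step 13: b b b b B B B B B  =>  b b b b b B B B B   (applied B -> b)
  Step 14: b b b b b B B B B  =>  b b b b b b B B B   (applied B -> b)
  Step 15: b b b b b b B B B  =>  b b b b b b B B B B   (applied B -> B B)
  Step 16: b b b b b b B B B B  =>  b b b b b b b B B B   (applied B -> b)
  Step 17: b b b b b b b B B B  =>  b b b b b b b b B B   (applied B -> b)
  Step 18: b b b b b b b b B B  =>  b b b b b b b b b B   (applied B -> b)
  Step 19: b b b b b b b b b B  =>  b b b b b b b b b B B   (applied B -> B B)
  Step 20: b b b b b b b b b B B  =>  b b b b b b b b b B B B   (applied B -> B B)
  Step 21: b b b b b b b b b B B B  =>  b b b b b b b b b B B B B   (applied B -> B B)
  Step 22: b b b b b b b b b B B B B  =>  b b b b b b b b b b B B B   (applied B -> b)
  Step 23: b b b b b b b b b b B B B  =>  b b b b b b b b b b b B B   (applied B -> b)
  Step 24: b b b b b b b b b b b B B  =>  b b b b b b b b b b b B B B   (applied B -> B B)
  Step 25: b b b b b b b b b b b B B B  =>  b b b b b b b b b b b b B B   (applied B -> b)
  Step 26: b b b b b b b b b b b b B B  =>  b b b b b b b b b b b b b B   (applied B -> b)
  Step 27: b b b b b b b b b b b b b B  =>  b b b b b b b b b b b b b b   (applied B -> b)
Final yield: b b b b b b b b b b b b b b
Total rewrite steps: 27

27


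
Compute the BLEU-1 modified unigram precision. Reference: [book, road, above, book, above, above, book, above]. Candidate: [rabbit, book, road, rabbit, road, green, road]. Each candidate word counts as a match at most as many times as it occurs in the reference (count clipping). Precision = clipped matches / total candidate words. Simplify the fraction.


Reference word counts: {'above': 4, 'book': 3, 'road': 1}
Checking each candidate word (with clipping):
  'rabbit' -> not in reference -> no match (matches: 0)
  'book' -> in reference (ref count 3, used 1/3) -> match (matches: 1)
  'road' -> in reference (ref count 1, used 1/1) -> match (matches: 2)
  'rabbit' -> not in reference -> no match (matches: 2)
  'road' -> ref count 1 already used up (1/1) -> clipped, no match (matches: 2)
  'green' -> not in reference -> no match (matches: 2)
  'road' -> ref count 1 already used up (1/1) -> clipped, no match (matches: 2)
Clipped matches: 2, Candidate length: 7
Precision = 2/7

2/7


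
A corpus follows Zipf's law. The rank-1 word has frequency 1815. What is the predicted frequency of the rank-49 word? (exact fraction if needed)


Zipf's law: freq(rank) = f1 / rank
f1 = 1815, rank = 49
freq = 1815 / 49
GCD(1815, 49) = 1
Simplified: 1815/49

1815/49


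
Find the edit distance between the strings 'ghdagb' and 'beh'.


Building DP table for s1='ghdagb' (len 6) and s2='beh' (len 3):
       b  e  h
    0  1  2  3
  g 1  1  2  3
  h 2  2  2  2
  d 3  3  3  3
  a 4  4  4  4
  g 5  5  5  5
  b 6  5  6  6
Edit distance = dp[6][3] = 6

6


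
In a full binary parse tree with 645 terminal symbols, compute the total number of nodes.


Leaf nodes (terminals): 645
Internal nodes = n - 1 = 645 - 1 = 644
Total = leaves + internal = 645 + 644 = 1289

1289


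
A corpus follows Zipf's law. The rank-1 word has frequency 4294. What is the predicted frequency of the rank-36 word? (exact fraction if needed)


Zipf's law: freq(rank) = f1 / rank
f1 = 4294, rank = 36
freq = 4294 / 36
GCD(4294, 36) = 2
Simplified: 2147/18

2147/18


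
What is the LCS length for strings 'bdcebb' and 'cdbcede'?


DP table for LCS of 'bdcebb' and 'cdbcede':
       c  d  b  c  e  d  e
    0  0  0  0  0  0  0  0
  b 0  0  0  1  1  1  1  1
  d 0  0  1  1  1  1  2  2
  c 0  1  1  1  2  2  2  2
  e 0  1  1  1  2  3  3  3
  b 0  1  1  2  2  3  3  3
  b 0  1  1  2  2  3  3  3
LCS: 'bde'
LCS length = 3

3


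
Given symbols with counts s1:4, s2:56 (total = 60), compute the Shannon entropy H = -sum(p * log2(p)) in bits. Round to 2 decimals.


Computing entropy H = -sum(p_i * log2(p_i)):
  s1: p = 4/60 = 0.0667, -p*log2(p) = 0.2605
  s2: p = 56/60 = 0.9333, -p*log2(p) = 0.0929
H = sum of terms = 0.3534
Rounded to 2 decimals: 0.35

0.35


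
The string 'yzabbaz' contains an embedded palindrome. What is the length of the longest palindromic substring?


Scanning 'yzabbaz' for palindromic substrings.
Substring at positions 1-6: 'zabbaz'.
Check: reverse('zabbaz') = 'zabbaz' -> palindrome confirmed.
Neighbouring characters ('y' / '-') break symmetry, so it cannot extend further.
No longer palindromic substring exists; longest length = 6

6


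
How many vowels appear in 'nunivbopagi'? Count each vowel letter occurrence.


Scanning each character of 'nunivbopagi':
  Position 1: 'n' -> consonant (running count: 0)
  Position 2: 'u' -> vowel (running count: 1)
  Position 3: 'n' -> consonant (running count: 1)
  Position 4: 'i' -> vowel (running count: 2)
  Position 5: 'v' -> consonant (running count: 2)
  Position 6: 'b' -> consonant (running count: 2)
  Position 7: 'o' -> vowel (running count: 3)
  Position 8: 'p' -> consonant (running count: 3)
  Position 9: 'a' -> vowel (running count: 4)
  Position 10: 'g' -> consonant (running count: 4)
  Position 11: 'i' -> vowel (running count: 5)
Total vowels: 5

5
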